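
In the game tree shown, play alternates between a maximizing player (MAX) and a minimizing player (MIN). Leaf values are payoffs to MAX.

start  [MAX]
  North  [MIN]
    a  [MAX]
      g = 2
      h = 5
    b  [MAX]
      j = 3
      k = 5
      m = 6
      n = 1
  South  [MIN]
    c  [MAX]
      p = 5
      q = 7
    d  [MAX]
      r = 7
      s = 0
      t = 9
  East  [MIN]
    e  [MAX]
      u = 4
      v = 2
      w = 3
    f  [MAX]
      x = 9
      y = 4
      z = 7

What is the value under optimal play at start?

a (MAX): max(2, 5) = 5
b (MAX): max(3, 5, 6, 1) = 6
North (MIN): min(5, 6) = 5
c (MAX): max(5, 7) = 7
d (MAX): max(7, 0, 9) = 9
South (MIN): min(7, 9) = 7
e (MAX): max(4, 2, 3) = 4
f (MAX): max(9, 4, 7) = 9
East (MIN): min(4, 9) = 4
start (MAX): max(5, 7, 4) = 7

7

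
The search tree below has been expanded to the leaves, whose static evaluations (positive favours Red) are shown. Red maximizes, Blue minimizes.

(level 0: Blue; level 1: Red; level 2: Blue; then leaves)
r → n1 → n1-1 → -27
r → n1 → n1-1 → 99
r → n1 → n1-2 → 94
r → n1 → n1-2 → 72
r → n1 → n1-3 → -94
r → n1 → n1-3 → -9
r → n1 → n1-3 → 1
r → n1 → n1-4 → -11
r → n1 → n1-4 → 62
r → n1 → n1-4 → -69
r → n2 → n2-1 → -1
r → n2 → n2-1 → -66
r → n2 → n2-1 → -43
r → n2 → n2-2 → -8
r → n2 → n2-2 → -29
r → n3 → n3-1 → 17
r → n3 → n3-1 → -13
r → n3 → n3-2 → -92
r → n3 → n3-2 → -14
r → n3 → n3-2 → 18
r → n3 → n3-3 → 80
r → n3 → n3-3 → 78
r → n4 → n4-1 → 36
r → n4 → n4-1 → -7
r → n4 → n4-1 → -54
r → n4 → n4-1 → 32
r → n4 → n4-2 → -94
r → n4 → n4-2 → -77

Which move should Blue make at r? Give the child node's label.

n4

n1-1 (Blue): min(-27, 99) = -27
n1-2 (Blue): min(94, 72) = 72
n1-3 (Blue): min(-94, -9, 1) = -94
n1-4 (Blue): min(-11, 62, -69) = -69
n1 (Red): max(-27, 72, -94, -69) = 72
n2-1 (Blue): min(-1, -66, -43) = -66
n2-2 (Blue): min(-8, -29) = -29
n2 (Red): max(-66, -29) = -29
n3-1 (Blue): min(17, -13) = -13
n3-2 (Blue): min(-92, -14, 18) = -92
n3-3 (Blue): min(80, 78) = 78
n3 (Red): max(-13, -92, 78) = 78
n4-1 (Blue): min(36, -7, -54, 32) = -54
n4-2 (Blue): min(-94, -77) = -94
n4 (Red): max(-54, -94) = -54
r (Blue): min(72, -29, 78, -54) = -54
Blue at r wants the lowest of {n1=72, n2=-29, n3=78, n4=-54}, so chooses n4.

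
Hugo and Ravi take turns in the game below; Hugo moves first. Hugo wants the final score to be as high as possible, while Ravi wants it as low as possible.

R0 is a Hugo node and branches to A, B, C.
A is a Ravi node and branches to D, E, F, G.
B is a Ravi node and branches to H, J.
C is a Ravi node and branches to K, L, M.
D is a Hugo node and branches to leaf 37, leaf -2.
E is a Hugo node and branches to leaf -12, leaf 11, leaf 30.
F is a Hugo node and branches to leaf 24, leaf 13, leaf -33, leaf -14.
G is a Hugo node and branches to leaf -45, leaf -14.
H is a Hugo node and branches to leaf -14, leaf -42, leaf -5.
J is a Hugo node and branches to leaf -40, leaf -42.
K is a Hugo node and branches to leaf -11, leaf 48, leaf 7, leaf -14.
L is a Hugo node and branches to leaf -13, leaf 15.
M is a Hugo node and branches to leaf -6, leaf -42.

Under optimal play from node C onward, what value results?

K (Hugo): max(-11, 48, 7, -14) = 48
L (Hugo): max(-13, 15) = 15
M (Hugo): max(-6, -42) = -6
C (Ravi): min(48, 15, -6) = -6

-6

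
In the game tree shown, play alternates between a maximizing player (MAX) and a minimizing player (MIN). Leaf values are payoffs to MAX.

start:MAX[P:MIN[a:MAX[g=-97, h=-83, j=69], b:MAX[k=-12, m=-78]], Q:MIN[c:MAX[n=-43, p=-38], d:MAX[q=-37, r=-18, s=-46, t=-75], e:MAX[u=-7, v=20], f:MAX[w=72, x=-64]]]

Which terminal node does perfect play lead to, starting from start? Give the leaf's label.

k

a (MAX): max(-97, -83, 69) = 69
b (MAX): max(-12, -78) = -12
P (MIN): min(69, -12) = -12
c (MAX): max(-43, -38) = -38
d (MAX): max(-37, -18, -46, -75) = -18
e (MAX): max(-7, 20) = 20
f (MAX): max(72, -64) = 72
Q (MIN): min(-38, -18, 20, 72) = -38
start (MAX): max(-12, -38) = -12
At start, MAX picks P (highest: -12).
At P, MIN picks b (lowest: -12).
At b, MAX picks k (highest: -12).
Terminal value -12.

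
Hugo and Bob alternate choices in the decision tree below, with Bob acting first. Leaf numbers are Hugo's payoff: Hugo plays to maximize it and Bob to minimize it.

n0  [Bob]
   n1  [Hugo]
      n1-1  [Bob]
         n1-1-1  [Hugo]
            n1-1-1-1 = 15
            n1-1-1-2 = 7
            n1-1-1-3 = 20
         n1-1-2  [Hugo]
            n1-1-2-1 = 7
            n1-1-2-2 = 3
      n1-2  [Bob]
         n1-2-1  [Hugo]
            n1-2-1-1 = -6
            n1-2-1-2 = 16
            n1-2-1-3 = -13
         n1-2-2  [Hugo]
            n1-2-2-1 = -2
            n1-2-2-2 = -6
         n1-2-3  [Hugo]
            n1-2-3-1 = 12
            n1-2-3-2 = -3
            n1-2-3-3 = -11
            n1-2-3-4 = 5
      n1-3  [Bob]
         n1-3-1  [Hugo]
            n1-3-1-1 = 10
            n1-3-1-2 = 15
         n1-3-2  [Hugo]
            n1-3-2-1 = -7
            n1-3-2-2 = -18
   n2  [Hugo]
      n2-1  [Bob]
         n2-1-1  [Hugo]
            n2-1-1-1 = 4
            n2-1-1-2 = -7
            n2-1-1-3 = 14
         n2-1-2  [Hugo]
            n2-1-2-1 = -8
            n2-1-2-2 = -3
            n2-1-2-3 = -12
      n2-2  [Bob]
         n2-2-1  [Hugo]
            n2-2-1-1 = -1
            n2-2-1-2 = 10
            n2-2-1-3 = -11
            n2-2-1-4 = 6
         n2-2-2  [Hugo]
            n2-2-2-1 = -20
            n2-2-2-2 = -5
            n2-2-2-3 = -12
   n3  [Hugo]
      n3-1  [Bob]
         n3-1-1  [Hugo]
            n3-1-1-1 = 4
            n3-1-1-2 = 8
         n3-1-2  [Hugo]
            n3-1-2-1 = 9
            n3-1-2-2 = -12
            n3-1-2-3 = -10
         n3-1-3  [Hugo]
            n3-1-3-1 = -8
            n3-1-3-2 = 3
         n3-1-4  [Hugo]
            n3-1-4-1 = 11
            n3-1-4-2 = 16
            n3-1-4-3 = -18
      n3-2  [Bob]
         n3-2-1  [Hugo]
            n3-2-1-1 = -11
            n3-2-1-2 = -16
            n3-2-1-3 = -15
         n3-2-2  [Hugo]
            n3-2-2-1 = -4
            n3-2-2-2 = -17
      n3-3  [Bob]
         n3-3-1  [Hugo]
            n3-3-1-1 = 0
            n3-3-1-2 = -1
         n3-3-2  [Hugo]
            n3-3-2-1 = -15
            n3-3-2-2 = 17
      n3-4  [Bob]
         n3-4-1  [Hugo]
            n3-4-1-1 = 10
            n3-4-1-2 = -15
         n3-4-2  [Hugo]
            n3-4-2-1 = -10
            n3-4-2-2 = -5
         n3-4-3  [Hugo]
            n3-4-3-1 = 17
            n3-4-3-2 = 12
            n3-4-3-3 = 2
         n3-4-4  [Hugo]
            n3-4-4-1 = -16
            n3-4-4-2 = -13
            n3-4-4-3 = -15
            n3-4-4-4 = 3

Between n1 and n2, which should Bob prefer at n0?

n1-1-1 (Hugo): max(15, 7, 20) = 20
n1-1-2 (Hugo): max(7, 3) = 7
n1-1 (Bob): min(20, 7) = 7
n1-2-1 (Hugo): max(-6, 16, -13) = 16
n1-2-2 (Hugo): max(-2, -6) = -2
n1-2-3 (Hugo): max(12, -3, -11, 5) = 12
n1-2 (Bob): min(16, -2, 12) = -2
n1-3-1 (Hugo): max(10, 15) = 15
n1-3-2 (Hugo): max(-7, -18) = -7
n1-3 (Bob): min(15, -7) = -7
n1 (Hugo): max(7, -2, -7) = 7
n2-1-1 (Hugo): max(4, -7, 14) = 14
n2-1-2 (Hugo): max(-8, -3, -12) = -3
n2-1 (Bob): min(14, -3) = -3
n2-2-1 (Hugo): max(-1, 10, -11, 6) = 10
n2-2-2 (Hugo): max(-20, -5, -12) = -5
n2-2 (Bob): min(10, -5) = -5
n2 (Hugo): max(-3, -5) = -3
Bob prefers the lower value; n1=7, n2=-3. n2 is better since -3 < 7.

n2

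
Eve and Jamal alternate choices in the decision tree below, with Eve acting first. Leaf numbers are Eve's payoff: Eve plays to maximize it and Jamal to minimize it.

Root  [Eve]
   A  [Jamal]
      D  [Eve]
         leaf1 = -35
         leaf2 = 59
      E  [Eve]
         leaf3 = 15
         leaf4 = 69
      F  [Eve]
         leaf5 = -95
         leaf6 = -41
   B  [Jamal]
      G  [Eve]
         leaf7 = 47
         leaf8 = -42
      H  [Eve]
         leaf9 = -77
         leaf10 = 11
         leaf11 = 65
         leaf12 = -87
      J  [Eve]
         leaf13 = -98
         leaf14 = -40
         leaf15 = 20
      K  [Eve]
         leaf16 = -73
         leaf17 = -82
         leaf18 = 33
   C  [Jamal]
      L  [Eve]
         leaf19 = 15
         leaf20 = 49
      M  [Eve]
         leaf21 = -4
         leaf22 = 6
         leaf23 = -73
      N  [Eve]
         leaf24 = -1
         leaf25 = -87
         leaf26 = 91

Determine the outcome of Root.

20

D (Eve): max(-35, 59) = 59
E (Eve): max(15, 69) = 69
F (Eve): max(-95, -41) = -41
A (Jamal): min(59, 69, -41) = -41
G (Eve): max(47, -42) = 47
H (Eve): max(-77, 11, 65, -87) = 65
J (Eve): max(-98, -40, 20) = 20
K (Eve): max(-73, -82, 33) = 33
B (Jamal): min(47, 65, 20, 33) = 20
L (Eve): max(15, 49) = 49
M (Eve): max(-4, 6, -73) = 6
N (Eve): max(-1, -87, 91) = 91
C (Jamal): min(49, 6, 91) = 6
Root (Eve): max(-41, 20, 6) = 20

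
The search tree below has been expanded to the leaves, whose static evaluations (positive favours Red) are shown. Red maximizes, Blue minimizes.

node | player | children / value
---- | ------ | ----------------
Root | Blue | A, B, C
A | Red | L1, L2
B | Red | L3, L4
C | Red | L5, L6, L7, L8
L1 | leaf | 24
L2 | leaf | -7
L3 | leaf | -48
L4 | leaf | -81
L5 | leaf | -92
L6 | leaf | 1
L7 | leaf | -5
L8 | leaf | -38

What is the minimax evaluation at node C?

1

C (Red): max(-92, 1, -5, -38) = 1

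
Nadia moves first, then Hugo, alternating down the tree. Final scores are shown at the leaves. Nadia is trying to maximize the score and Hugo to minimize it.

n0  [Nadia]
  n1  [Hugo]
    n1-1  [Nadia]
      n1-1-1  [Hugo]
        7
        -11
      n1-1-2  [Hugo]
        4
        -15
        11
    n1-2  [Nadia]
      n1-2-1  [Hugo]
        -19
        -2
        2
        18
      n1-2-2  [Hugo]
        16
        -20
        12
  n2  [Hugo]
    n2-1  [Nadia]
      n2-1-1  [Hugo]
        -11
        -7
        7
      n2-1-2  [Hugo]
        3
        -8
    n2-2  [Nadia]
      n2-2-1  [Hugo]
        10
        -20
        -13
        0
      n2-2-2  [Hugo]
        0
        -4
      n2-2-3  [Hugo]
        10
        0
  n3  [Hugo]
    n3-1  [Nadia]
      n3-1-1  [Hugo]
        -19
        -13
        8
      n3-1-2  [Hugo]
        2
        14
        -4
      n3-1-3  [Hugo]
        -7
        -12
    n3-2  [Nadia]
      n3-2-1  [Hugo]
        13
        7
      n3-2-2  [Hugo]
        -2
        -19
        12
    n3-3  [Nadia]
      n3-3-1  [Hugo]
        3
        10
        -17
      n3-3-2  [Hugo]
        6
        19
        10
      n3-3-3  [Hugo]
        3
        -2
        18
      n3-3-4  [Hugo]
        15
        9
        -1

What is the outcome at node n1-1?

-11

n1-1-1 (Hugo): min(7, -11) = -11
n1-1-2 (Hugo): min(4, -15, 11) = -15
n1-1 (Nadia): max(-11, -15) = -11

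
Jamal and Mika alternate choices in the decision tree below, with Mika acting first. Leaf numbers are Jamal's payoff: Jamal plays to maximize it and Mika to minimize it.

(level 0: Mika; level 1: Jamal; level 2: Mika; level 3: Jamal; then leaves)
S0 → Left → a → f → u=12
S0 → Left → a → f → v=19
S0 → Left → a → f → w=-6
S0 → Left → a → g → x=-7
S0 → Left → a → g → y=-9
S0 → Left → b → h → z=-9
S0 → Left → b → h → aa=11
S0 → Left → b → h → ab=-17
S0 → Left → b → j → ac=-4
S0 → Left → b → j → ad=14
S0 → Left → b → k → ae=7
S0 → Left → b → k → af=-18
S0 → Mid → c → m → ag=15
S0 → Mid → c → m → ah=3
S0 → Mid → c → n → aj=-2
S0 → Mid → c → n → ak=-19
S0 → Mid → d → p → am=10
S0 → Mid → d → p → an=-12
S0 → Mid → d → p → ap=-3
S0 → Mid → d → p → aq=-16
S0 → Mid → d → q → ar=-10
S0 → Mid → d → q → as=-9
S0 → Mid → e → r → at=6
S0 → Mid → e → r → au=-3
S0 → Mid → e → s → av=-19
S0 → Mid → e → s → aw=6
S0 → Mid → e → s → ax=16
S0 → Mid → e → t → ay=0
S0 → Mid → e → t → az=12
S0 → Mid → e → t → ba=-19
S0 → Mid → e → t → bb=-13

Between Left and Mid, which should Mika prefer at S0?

Mid

f (Jamal): max(12, 19, -6) = 19
g (Jamal): max(-7, -9) = -7
a (Mika): min(19, -7) = -7
h (Jamal): max(-9, 11, -17) = 11
j (Jamal): max(-4, 14) = 14
k (Jamal): max(7, -18) = 7
b (Mika): min(11, 14, 7) = 7
Left (Jamal): max(-7, 7) = 7
m (Jamal): max(15, 3) = 15
n (Jamal): max(-2, -19) = -2
c (Mika): min(15, -2) = -2
p (Jamal): max(10, -12, -3, -16) = 10
q (Jamal): max(-10, -9) = -9
d (Mika): min(10, -9) = -9
r (Jamal): max(6, -3) = 6
s (Jamal): max(-19, 6, 16) = 16
t (Jamal): max(0, 12, -19, -13) = 12
e (Mika): min(6, 16, 12) = 6
Mid (Jamal): max(-2, -9, 6) = 6
Mika prefers the lower value; Left=7, Mid=6. Mid is better since 6 < 7.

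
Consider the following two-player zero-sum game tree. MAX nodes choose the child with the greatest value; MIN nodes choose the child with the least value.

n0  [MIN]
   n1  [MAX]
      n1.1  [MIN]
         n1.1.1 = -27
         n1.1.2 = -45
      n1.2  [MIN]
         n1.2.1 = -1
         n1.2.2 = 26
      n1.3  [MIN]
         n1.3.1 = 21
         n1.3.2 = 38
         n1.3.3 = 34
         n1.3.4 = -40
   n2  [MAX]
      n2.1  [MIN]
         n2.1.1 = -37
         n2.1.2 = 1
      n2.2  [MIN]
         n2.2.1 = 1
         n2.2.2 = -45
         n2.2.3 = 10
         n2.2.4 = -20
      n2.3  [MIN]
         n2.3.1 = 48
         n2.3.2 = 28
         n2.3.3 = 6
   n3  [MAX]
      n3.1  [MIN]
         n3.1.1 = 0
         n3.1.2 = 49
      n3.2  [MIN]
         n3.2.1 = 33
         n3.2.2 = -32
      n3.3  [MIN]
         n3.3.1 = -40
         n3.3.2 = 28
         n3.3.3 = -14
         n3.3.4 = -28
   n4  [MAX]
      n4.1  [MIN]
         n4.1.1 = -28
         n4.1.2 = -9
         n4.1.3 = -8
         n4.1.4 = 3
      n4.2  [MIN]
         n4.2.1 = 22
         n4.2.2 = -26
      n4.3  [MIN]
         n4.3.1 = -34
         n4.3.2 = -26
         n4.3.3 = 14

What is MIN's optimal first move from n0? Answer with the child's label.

n4

n1.1 (MIN): min(-27, -45) = -45
n1.2 (MIN): min(-1, 26) = -1
n1.3 (MIN): min(21, 38, 34, -40) = -40
n1 (MAX): max(-45, -1, -40) = -1
n2.1 (MIN): min(-37, 1) = -37
n2.2 (MIN): min(1, -45, 10, -20) = -45
n2.3 (MIN): min(48, 28, 6) = 6
n2 (MAX): max(-37, -45, 6) = 6
n3.1 (MIN): min(0, 49) = 0
n3.2 (MIN): min(33, -32) = -32
n3.3 (MIN): min(-40, 28, -14, -28) = -40
n3 (MAX): max(0, -32, -40) = 0
n4.1 (MIN): min(-28, -9, -8, 3) = -28
n4.2 (MIN): min(22, -26) = -26
n4.3 (MIN): min(-34, -26, 14) = -34
n4 (MAX): max(-28, -26, -34) = -26
n0 (MIN): min(-1, 6, 0, -26) = -26
MIN at n0 wants the lowest of {n1=-1, n2=6, n3=0, n4=-26}, so chooses n4.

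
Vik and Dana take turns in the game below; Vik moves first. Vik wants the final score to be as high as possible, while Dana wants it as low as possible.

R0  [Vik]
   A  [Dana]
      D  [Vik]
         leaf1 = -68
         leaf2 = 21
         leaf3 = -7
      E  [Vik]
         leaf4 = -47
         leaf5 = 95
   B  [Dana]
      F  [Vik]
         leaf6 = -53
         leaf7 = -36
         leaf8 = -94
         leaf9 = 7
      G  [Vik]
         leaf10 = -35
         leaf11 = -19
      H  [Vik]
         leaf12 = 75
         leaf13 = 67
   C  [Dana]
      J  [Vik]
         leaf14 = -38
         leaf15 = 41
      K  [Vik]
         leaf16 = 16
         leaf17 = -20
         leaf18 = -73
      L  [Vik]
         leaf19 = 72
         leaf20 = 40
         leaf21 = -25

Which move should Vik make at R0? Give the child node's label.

D (Vik): max(-68, 21, -7) = 21
E (Vik): max(-47, 95) = 95
A (Dana): min(21, 95) = 21
F (Vik): max(-53, -36, -94, 7) = 7
G (Vik): max(-35, -19) = -19
H (Vik): max(75, 67) = 75
B (Dana): min(7, -19, 75) = -19
J (Vik): max(-38, 41) = 41
K (Vik): max(16, -20, -73) = 16
L (Vik): max(72, 40, -25) = 72
C (Dana): min(41, 16, 72) = 16
R0 (Vik): max(21, -19, 16) = 21
Vik at R0 wants the highest of {A=21, B=-19, C=16}, so chooses A.

A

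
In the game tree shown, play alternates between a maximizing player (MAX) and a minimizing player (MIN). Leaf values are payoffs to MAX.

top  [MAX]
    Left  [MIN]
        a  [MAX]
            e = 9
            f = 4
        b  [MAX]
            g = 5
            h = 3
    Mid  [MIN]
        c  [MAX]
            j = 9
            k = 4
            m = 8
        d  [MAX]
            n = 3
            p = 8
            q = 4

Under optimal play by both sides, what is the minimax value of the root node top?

a (MAX): max(9, 4) = 9
b (MAX): max(5, 3) = 5
Left (MIN): min(9, 5) = 5
c (MAX): max(9, 4, 8) = 9
d (MAX): max(3, 8, 4) = 8
Mid (MIN): min(9, 8) = 8
top (MAX): max(5, 8) = 8

8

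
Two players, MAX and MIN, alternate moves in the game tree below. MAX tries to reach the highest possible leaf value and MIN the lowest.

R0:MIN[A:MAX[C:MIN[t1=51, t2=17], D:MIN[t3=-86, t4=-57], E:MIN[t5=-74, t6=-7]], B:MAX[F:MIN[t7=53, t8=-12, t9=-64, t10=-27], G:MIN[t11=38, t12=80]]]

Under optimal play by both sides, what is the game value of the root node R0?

17

C (MIN): min(51, 17) = 17
D (MIN): min(-86, -57) = -86
E (MIN): min(-74, -7) = -74
A (MAX): max(17, -86, -74) = 17
F (MIN): min(53, -12, -64, -27) = -64
G (MIN): min(38, 80) = 38
B (MAX): max(-64, 38) = 38
R0 (MIN): min(17, 38) = 17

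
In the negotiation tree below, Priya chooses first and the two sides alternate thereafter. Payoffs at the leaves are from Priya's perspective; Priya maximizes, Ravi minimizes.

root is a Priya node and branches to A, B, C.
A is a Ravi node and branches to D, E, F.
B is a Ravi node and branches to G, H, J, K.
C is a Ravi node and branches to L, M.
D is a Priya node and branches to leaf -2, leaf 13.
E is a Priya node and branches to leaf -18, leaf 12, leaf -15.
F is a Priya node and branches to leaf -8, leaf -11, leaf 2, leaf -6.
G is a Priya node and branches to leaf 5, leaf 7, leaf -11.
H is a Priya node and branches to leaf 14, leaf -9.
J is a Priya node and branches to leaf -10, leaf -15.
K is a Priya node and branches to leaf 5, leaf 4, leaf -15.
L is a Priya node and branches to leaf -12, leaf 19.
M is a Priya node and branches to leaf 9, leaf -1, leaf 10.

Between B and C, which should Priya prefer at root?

G (Priya): max(5, 7, -11) = 7
H (Priya): max(14, -9) = 14
J (Priya): max(-10, -15) = -10
K (Priya): max(5, 4, -15) = 5
B (Ravi): min(7, 14, -10, 5) = -10
L (Priya): max(-12, 19) = 19
M (Priya): max(9, -1, 10) = 10
C (Ravi): min(19, 10) = 10
Priya prefers the higher value; B=-10, C=10. C is better since 10 > -10.

C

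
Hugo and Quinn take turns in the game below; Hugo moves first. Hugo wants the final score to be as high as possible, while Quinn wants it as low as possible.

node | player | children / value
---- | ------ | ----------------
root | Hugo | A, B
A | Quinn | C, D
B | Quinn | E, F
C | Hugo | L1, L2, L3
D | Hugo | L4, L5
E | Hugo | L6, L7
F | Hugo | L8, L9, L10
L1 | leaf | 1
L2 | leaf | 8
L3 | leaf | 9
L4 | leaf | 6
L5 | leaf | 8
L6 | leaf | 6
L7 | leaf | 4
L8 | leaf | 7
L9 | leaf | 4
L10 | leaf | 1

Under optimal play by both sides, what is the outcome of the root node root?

8

C (Hugo): max(1, 8, 9) = 9
D (Hugo): max(6, 8) = 8
A (Quinn): min(9, 8) = 8
E (Hugo): max(6, 4) = 6
F (Hugo): max(7, 4, 1) = 7
B (Quinn): min(6, 7) = 6
root (Hugo): max(8, 6) = 8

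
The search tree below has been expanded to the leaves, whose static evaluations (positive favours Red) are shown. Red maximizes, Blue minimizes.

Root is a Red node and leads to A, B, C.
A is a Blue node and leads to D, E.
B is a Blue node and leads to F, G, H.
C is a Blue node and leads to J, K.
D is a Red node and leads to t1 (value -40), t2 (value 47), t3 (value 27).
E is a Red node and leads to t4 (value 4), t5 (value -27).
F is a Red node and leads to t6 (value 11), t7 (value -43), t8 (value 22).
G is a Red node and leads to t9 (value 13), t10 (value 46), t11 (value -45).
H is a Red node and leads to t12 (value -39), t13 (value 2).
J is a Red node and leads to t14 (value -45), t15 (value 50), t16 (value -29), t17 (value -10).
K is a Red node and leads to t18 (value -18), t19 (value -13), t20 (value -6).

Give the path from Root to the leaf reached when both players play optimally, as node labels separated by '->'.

Root -> A -> E -> t4

D (Red): max(-40, 47, 27) = 47
E (Red): max(4, -27) = 4
A (Blue): min(47, 4) = 4
F (Red): max(11, -43, 22) = 22
G (Red): max(13, 46, -45) = 46
H (Red): max(-39, 2) = 2
B (Blue): min(22, 46, 2) = 2
J (Red): max(-45, 50, -29, -10) = 50
K (Red): max(-18, -13, -6) = -6
C (Blue): min(50, -6) = -6
Root (Red): max(4, 2, -6) = 4
At Root, Red picks A (highest: 4).
At A, Blue picks E (lowest: 4).
At E, Red picks t4 (highest: 4).
Terminal value 4.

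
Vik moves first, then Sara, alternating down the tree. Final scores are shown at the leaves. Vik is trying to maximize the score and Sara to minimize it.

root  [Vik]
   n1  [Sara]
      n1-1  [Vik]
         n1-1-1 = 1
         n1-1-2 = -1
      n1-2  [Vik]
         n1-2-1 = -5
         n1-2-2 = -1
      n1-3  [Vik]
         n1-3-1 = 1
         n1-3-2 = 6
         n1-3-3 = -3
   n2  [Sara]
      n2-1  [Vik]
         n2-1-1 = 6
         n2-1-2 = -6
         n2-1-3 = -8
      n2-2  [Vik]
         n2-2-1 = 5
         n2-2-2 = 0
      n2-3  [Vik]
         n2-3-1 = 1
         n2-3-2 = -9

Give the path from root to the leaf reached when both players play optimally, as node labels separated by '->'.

root -> n2 -> n2-3 -> n2-3-1

n1-1 (Vik): max(1, -1) = 1
n1-2 (Vik): max(-5, -1) = -1
n1-3 (Vik): max(1, 6, -3) = 6
n1 (Sara): min(1, -1, 6) = -1
n2-1 (Vik): max(6, -6, -8) = 6
n2-2 (Vik): max(5, 0) = 5
n2-3 (Vik): max(1, -9) = 1
n2 (Sara): min(6, 5, 1) = 1
root (Vik): max(-1, 1) = 1
At root, Vik picks n2 (highest: 1).
At n2, Sara picks n2-3 (lowest: 1).
At n2-3, Vik picks n2-3-1 (highest: 1).
Terminal value 1.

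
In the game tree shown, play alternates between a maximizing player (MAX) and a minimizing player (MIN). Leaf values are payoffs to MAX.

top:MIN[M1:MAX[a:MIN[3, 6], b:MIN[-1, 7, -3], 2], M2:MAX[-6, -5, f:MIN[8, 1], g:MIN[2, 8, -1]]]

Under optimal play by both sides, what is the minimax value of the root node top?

1

a (MIN): min(3, 6) = 3
b (MIN): min(-1, 7, -3) = -3
M1 (MAX): max(3, -3, 2) = 3
f (MIN): min(8, 1) = 1
g (MIN): min(2, 8, -1) = -1
M2 (MAX): max(-6, -5, 1, -1) = 1
top (MIN): min(3, 1) = 1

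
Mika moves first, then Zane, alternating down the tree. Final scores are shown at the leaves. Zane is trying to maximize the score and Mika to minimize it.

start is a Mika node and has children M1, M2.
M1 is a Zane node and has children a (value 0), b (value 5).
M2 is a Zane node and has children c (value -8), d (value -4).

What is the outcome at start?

M1 (Zane): max(0, 5) = 5
M2 (Zane): max(-8, -4) = -4
start (Mika): min(5, -4) = -4

-4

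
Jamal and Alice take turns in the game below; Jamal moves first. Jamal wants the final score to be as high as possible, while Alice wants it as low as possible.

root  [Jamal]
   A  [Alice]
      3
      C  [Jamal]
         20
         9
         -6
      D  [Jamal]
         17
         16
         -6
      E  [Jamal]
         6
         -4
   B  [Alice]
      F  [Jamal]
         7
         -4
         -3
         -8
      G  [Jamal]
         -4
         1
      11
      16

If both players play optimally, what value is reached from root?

C (Jamal): max(20, 9, -6) = 20
D (Jamal): max(17, 16, -6) = 17
E (Jamal): max(6, -4) = 6
A (Alice): min(3, 20, 17, 6) = 3
F (Jamal): max(7, -4, -3, -8) = 7
G (Jamal): max(-4, 1) = 1
B (Alice): min(7, 1, 11, 16) = 1
root (Jamal): max(3, 1) = 3

3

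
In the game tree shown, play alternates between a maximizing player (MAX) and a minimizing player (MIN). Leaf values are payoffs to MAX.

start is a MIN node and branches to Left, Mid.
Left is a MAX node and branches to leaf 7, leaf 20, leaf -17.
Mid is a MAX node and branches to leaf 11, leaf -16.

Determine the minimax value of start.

Left (MAX): max(7, 20, -17) = 20
Mid (MAX): max(11, -16) = 11
start (MIN): min(20, 11) = 11

11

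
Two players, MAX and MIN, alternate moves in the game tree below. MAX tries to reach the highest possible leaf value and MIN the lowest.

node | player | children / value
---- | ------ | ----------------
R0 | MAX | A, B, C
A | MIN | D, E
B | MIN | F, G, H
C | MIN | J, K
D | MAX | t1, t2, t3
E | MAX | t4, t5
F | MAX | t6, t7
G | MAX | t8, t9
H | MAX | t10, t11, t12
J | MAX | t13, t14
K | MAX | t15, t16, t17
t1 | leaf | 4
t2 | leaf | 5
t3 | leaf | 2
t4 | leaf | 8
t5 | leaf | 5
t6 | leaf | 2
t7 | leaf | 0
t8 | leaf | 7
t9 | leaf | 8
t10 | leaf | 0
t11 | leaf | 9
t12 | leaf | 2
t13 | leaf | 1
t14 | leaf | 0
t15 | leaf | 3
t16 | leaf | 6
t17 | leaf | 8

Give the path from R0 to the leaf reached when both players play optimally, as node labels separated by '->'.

R0 -> A -> D -> t2

D (MAX): max(4, 5, 2) = 5
E (MAX): max(8, 5) = 8
A (MIN): min(5, 8) = 5
F (MAX): max(2, 0) = 2
G (MAX): max(7, 8) = 8
H (MAX): max(0, 9, 2) = 9
B (MIN): min(2, 8, 9) = 2
J (MAX): max(1, 0) = 1
K (MAX): max(3, 6, 8) = 8
C (MIN): min(1, 8) = 1
R0 (MAX): max(5, 2, 1) = 5
At R0, MAX picks A (highest: 5).
At A, MIN picks D (lowest: 5).
At D, MAX picks t2 (highest: 5).
Terminal value 5.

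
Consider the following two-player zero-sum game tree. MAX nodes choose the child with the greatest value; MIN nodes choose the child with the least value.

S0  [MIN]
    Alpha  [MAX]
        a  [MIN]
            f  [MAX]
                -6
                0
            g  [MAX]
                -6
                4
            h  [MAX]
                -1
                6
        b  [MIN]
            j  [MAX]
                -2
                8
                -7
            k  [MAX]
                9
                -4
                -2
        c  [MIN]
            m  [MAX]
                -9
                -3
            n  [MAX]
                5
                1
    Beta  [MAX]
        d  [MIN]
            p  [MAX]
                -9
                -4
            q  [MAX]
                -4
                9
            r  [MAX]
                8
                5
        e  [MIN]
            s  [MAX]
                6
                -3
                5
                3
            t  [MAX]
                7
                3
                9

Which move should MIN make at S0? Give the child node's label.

f (MAX): max(-6, 0) = 0
g (MAX): max(-6, 4) = 4
h (MAX): max(-1, 6) = 6
a (MIN): min(0, 4, 6) = 0
j (MAX): max(-2, 8, -7) = 8
k (MAX): max(9, -4, -2) = 9
b (MIN): min(8, 9) = 8
m (MAX): max(-9, -3) = -3
n (MAX): max(5, 1) = 5
c (MIN): min(-3, 5) = -3
Alpha (MAX): max(0, 8, -3) = 8
p (MAX): max(-9, -4) = -4
q (MAX): max(-4, 9) = 9
r (MAX): max(8, 5) = 8
d (MIN): min(-4, 9, 8) = -4
s (MAX): max(6, -3, 5, 3) = 6
t (MAX): max(7, 3, 9) = 9
e (MIN): min(6, 9) = 6
Beta (MAX): max(-4, 6) = 6
S0 (MIN): min(8, 6) = 6
MIN at S0 wants the lowest of {Alpha=8, Beta=6}, so chooses Beta.

Beta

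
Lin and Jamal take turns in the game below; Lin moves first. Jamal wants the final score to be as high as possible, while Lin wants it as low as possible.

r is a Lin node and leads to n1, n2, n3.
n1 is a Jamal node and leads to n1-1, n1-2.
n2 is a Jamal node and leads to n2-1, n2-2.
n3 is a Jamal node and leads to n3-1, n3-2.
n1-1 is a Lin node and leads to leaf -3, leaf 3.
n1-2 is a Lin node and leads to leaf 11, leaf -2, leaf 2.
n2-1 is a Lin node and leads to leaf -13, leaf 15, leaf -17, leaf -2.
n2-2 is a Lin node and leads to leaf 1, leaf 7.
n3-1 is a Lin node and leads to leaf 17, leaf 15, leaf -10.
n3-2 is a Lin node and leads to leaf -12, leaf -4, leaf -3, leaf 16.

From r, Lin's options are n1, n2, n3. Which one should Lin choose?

n3

n1-1 (Lin): min(-3, 3) = -3
n1-2 (Lin): min(11, -2, 2) = -2
n1 (Jamal): max(-3, -2) = -2
n2-1 (Lin): min(-13, 15, -17, -2) = -17
n2-2 (Lin): min(1, 7) = 1
n2 (Jamal): max(-17, 1) = 1
n3-1 (Lin): min(17, 15, -10) = -10
n3-2 (Lin): min(-12, -4, -3, 16) = -12
n3 (Jamal): max(-10, -12) = -10
r (Lin): min(-2, 1, -10) = -10
Lin at r wants the lowest of {n1=-2, n2=1, n3=-10}, so chooses n3.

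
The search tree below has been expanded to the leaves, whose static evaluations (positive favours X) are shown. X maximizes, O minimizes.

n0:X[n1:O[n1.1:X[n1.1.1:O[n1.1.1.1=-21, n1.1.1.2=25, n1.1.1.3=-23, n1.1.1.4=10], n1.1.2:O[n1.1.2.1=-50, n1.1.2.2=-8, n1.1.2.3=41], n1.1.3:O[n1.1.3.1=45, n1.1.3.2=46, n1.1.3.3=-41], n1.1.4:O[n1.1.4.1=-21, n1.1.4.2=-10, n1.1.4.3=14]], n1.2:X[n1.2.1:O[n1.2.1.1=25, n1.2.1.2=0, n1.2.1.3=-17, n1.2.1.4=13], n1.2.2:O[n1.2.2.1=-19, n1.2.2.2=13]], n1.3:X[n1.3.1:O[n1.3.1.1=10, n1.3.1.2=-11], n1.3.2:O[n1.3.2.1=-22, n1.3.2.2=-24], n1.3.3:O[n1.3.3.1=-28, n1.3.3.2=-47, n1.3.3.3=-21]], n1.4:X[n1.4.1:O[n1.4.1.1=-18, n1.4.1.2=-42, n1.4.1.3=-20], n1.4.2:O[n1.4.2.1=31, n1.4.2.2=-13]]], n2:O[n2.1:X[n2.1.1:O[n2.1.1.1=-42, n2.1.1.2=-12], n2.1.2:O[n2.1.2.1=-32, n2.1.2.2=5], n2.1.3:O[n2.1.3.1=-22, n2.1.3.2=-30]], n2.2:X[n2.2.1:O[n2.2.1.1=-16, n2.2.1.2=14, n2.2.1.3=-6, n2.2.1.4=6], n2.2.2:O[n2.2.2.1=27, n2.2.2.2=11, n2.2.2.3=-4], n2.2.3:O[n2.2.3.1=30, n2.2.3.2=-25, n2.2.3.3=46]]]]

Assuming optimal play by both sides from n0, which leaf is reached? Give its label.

n1.1.4.1

n1.1.1 (O): min(-21, 25, -23, 10) = -23
n1.1.2 (O): min(-50, -8, 41) = -50
n1.1.3 (O): min(45, 46, -41) = -41
n1.1.4 (O): min(-21, -10, 14) = -21
n1.1 (X): max(-23, -50, -41, -21) = -21
n1.2.1 (O): min(25, 0, -17, 13) = -17
n1.2.2 (O): min(-19, 13) = -19
n1.2 (X): max(-17, -19) = -17
n1.3.1 (O): min(10, -11) = -11
n1.3.2 (O): min(-22, -24) = -24
n1.3.3 (O): min(-28, -47, -21) = -47
n1.3 (X): max(-11, -24, -47) = -11
n1.4.1 (O): min(-18, -42, -20) = -42
n1.4.2 (O): min(31, -13) = -13
n1.4 (X): max(-42, -13) = -13
n1 (O): min(-21, -17, -11, -13) = -21
n2.1.1 (O): min(-42, -12) = -42
n2.1.2 (O): min(-32, 5) = -32
n2.1.3 (O): min(-22, -30) = -30
n2.1 (X): max(-42, -32, -30) = -30
n2.2.1 (O): min(-16, 14, -6, 6) = -16
n2.2.2 (O): min(27, 11, -4) = -4
n2.2.3 (O): min(30, -25, 46) = -25
n2.2 (X): max(-16, -4, -25) = -4
n2 (O): min(-30, -4) = -30
n0 (X): max(-21, -30) = -21
At n0, X picks n1 (highest: -21).
At n1, O picks n1.1 (lowest: -21).
At n1.1, X picks n1.1.4 (highest: -21).
At n1.1.4, O picks n1.1.4.1 (lowest: -21).
Terminal value -21.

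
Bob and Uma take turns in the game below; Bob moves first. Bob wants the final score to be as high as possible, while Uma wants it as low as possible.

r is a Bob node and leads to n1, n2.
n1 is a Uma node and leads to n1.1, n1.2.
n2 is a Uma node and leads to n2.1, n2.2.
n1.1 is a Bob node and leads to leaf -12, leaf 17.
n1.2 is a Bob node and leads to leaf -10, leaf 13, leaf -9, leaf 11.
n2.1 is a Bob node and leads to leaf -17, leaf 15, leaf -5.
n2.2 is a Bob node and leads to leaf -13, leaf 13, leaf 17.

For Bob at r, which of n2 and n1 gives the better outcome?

n2

n2.1 (Bob): max(-17, 15, -5) = 15
n2.2 (Bob): max(-13, 13, 17) = 17
n2 (Uma): min(15, 17) = 15
n1.1 (Bob): max(-12, 17) = 17
n1.2 (Bob): max(-10, 13, -9, 11) = 13
n1 (Uma): min(17, 13) = 13
Bob prefers the higher value; n2=15, n1=13. n2 is better since 15 > 13.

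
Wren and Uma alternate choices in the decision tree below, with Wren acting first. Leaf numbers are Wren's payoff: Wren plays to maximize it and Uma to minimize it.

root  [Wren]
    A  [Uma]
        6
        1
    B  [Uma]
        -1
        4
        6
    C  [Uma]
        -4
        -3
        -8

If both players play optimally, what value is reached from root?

1

A (Uma): min(6, 1) = 1
B (Uma): min(-1, 4, 6) = -1
C (Uma): min(-4, -3, -8) = -8
root (Wren): max(1, -1, -8) = 1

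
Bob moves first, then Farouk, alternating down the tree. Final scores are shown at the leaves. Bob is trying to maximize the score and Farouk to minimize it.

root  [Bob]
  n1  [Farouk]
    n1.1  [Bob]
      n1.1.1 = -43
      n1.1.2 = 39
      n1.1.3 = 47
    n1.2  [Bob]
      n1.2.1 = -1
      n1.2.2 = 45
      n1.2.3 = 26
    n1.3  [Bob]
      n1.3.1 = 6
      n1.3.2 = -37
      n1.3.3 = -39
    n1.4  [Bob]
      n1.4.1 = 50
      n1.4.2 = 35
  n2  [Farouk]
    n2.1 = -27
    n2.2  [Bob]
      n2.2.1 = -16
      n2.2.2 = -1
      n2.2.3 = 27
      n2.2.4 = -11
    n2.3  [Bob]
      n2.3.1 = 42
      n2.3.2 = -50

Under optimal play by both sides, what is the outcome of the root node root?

6

n1.1 (Bob): max(-43, 39, 47) = 47
n1.2 (Bob): max(-1, 45, 26) = 45
n1.3 (Bob): max(6, -37, -39) = 6
n1.4 (Bob): max(50, 35) = 50
n1 (Farouk): min(47, 45, 6, 50) = 6
n2.2 (Bob): max(-16, -1, 27, -11) = 27
n2.3 (Bob): max(42, -50) = 42
n2 (Farouk): min(-27, 27, 42) = -27
root (Bob): max(6, -27) = 6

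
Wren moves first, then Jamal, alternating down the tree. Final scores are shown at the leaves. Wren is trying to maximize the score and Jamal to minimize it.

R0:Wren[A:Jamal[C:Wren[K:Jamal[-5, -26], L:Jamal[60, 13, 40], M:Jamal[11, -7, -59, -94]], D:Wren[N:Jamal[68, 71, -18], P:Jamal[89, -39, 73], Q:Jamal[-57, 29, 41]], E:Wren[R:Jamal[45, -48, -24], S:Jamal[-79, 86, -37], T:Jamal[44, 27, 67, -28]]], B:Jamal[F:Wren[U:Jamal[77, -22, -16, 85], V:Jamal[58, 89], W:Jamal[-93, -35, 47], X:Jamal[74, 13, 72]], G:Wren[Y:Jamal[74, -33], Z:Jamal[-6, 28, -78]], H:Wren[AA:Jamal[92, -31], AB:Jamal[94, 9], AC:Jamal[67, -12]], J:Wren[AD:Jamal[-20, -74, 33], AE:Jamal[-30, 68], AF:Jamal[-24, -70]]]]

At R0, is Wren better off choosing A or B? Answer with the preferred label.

K (Jamal): min(-5, -26) = -26
L (Jamal): min(60, 13, 40) = 13
M (Jamal): min(11, -7, -59, -94) = -94
C (Wren): max(-26, 13, -94) = 13
N (Jamal): min(68, 71, -18) = -18
P (Jamal): min(89, -39, 73) = -39
Q (Jamal): min(-57, 29, 41) = -57
D (Wren): max(-18, -39, -57) = -18
R (Jamal): min(45, -48, -24) = -48
S (Jamal): min(-79, 86, -37) = -79
T (Jamal): min(44, 27, 67, -28) = -28
E (Wren): max(-48, -79, -28) = -28
A (Jamal): min(13, -18, -28) = -28
U (Jamal): min(77, -22, -16, 85) = -22
V (Jamal): min(58, 89) = 58
W (Jamal): min(-93, -35, 47) = -93
X (Jamal): min(74, 13, 72) = 13
F (Wren): max(-22, 58, -93, 13) = 58
Y (Jamal): min(74, -33) = -33
Z (Jamal): min(-6, 28, -78) = -78
G (Wren): max(-33, -78) = -33
AA (Jamal): min(92, -31) = -31
AB (Jamal): min(94, 9) = 9
AC (Jamal): min(67, -12) = -12
H (Wren): max(-31, 9, -12) = 9
AD (Jamal): min(-20, -74, 33) = -74
AE (Jamal): min(-30, 68) = -30
AF (Jamal): min(-24, -70) = -70
J (Wren): max(-74, -30, -70) = -30
B (Jamal): min(58, -33, 9, -30) = -33
Wren prefers the higher value; A=-28, B=-33. A is better since -28 > -33.

A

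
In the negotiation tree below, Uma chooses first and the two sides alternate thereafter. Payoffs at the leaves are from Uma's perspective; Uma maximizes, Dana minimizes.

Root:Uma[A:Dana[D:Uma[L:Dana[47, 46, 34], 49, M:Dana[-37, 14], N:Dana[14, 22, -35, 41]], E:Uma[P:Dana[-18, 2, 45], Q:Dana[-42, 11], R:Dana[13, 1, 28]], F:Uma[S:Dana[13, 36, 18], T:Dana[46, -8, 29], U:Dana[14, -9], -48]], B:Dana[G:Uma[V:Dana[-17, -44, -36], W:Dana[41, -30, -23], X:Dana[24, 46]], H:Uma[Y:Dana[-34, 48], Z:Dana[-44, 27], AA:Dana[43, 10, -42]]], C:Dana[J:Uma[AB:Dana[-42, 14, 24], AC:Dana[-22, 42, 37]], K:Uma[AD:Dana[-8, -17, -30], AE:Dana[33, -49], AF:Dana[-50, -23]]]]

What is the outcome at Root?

L (Dana): min(47, 46, 34) = 34
M (Dana): min(-37, 14) = -37
N (Dana): min(14, 22, -35, 41) = -35
D (Uma): max(34, 49, -37, -35) = 49
P (Dana): min(-18, 2, 45) = -18
Q (Dana): min(-42, 11) = -42
R (Dana): min(13, 1, 28) = 1
E (Uma): max(-18, -42, 1) = 1
S (Dana): min(13, 36, 18) = 13
T (Dana): min(46, -8, 29) = -8
U (Dana): min(14, -9) = -9
F (Uma): max(13, -8, -9, -48) = 13
A (Dana): min(49, 1, 13) = 1
V (Dana): min(-17, -44, -36) = -44
W (Dana): min(41, -30, -23) = -30
X (Dana): min(24, 46) = 24
G (Uma): max(-44, -30, 24) = 24
Y (Dana): min(-34, 48) = -34
Z (Dana): min(-44, 27) = -44
AA (Dana): min(43, 10, -42) = -42
H (Uma): max(-34, -44, -42) = -34
B (Dana): min(24, -34) = -34
AB (Dana): min(-42, 14, 24) = -42
AC (Dana): min(-22, 42, 37) = -22
J (Uma): max(-42, -22) = -22
AD (Dana): min(-8, -17, -30) = -30
AE (Dana): min(33, -49) = -49
AF (Dana): min(-50, -23) = -50
K (Uma): max(-30, -49, -50) = -30
C (Dana): min(-22, -30) = -30
Root (Uma): max(1, -34, -30) = 1

1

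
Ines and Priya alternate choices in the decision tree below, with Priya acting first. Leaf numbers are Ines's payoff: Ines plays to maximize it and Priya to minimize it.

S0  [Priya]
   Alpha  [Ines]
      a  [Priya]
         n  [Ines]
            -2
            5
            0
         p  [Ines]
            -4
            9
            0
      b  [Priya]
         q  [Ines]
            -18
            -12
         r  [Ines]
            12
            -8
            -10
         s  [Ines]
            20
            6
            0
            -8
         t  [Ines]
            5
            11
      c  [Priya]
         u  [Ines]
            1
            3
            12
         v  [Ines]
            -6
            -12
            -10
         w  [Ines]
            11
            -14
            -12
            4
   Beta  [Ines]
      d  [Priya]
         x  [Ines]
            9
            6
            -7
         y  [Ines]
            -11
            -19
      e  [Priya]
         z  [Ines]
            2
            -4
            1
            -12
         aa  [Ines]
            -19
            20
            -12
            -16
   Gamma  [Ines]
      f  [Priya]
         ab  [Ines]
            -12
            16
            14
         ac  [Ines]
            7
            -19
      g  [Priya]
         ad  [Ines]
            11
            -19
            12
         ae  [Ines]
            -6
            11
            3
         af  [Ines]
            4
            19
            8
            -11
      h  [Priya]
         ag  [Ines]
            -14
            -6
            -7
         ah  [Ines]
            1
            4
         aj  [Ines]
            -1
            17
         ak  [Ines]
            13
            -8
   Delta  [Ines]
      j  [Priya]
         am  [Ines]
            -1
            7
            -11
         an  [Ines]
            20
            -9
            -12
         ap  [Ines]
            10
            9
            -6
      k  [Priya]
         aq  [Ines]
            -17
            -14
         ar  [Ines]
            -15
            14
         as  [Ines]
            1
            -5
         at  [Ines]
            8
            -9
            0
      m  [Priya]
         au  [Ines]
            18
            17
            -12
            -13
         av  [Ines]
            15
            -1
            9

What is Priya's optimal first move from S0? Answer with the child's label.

n (Ines): max(-2, 5, 0) = 5
p (Ines): max(-4, 9, 0) = 9
a (Priya): min(5, 9) = 5
q (Ines): max(-18, -12) = -12
r (Ines): max(12, -8, -10) = 12
s (Ines): max(20, 6, 0, -8) = 20
t (Ines): max(5, 11) = 11
b (Priya): min(-12, 12, 20, 11) = -12
u (Ines): max(1, 3, 12) = 12
v (Ines): max(-6, -12, -10) = -6
w (Ines): max(11, -14, -12, 4) = 11
c (Priya): min(12, -6, 11) = -6
Alpha (Ines): max(5, -12, -6) = 5
x (Ines): max(9, 6, -7) = 9
y (Ines): max(-11, -19) = -11
d (Priya): min(9, -11) = -11
z (Ines): max(2, -4, 1, -12) = 2
aa (Ines): max(-19, 20, -12, -16) = 20
e (Priya): min(2, 20) = 2
Beta (Ines): max(-11, 2) = 2
ab (Ines): max(-12, 16, 14) = 16
ac (Ines): max(7, -19) = 7
f (Priya): min(16, 7) = 7
ad (Ines): max(11, -19, 12) = 12
ae (Ines): max(-6, 11, 3) = 11
af (Ines): max(4, 19, 8, -11) = 19
g (Priya): min(12, 11, 19) = 11
ag (Ines): max(-14, -6, -7) = -6
ah (Ines): max(1, 4) = 4
aj (Ines): max(-1, 17) = 17
ak (Ines): max(13, -8) = 13
h (Priya): min(-6, 4, 17, 13) = -6
Gamma (Ines): max(7, 11, -6) = 11
am (Ines): max(-1, 7, -11) = 7
an (Ines): max(20, -9, -12) = 20
ap (Ines): max(10, 9, -6) = 10
j (Priya): min(7, 20, 10) = 7
aq (Ines): max(-17, -14) = -14
ar (Ines): max(-15, 14) = 14
as (Ines): max(1, -5) = 1
at (Ines): max(8, -9, 0) = 8
k (Priya): min(-14, 14, 1, 8) = -14
au (Ines): max(18, 17, -12, -13) = 18
av (Ines): max(15, -1, 9) = 15
m (Priya): min(18, 15) = 15
Delta (Ines): max(7, -14, 15) = 15
S0 (Priya): min(5, 2, 11, 15) = 2
Priya at S0 wants the lowest of {Alpha=5, Beta=2, Gamma=11, Delta=15}, so chooses Beta.

Beta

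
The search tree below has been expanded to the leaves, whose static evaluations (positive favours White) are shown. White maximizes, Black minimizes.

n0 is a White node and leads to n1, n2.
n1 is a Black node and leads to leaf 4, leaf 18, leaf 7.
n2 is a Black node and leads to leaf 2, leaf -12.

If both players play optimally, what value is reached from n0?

n1 (Black): min(4, 18, 7) = 4
n2 (Black): min(2, -12) = -12
n0 (White): max(4, -12) = 4

4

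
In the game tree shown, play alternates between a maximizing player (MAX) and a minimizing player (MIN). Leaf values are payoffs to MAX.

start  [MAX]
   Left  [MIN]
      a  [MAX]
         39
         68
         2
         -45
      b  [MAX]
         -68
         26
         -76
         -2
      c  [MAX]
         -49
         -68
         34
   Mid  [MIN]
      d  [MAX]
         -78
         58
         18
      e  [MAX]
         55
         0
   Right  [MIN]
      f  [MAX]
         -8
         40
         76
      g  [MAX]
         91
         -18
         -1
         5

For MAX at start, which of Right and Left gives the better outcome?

f (MAX): max(-8, 40, 76) = 76
g (MAX): max(91, -18, -1, 5) = 91
Right (MIN): min(76, 91) = 76
a (MAX): max(39, 68, 2, -45) = 68
b (MAX): max(-68, 26, -76, -2) = 26
c (MAX): max(-49, -68, 34) = 34
Left (MIN): min(68, 26, 34) = 26
MAX prefers the higher value; Right=76, Left=26. Right is better since 76 > 26.

Right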